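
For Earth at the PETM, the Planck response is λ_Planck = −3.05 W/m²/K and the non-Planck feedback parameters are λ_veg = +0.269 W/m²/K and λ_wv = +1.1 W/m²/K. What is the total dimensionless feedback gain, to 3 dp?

Convert to gains: g_veg = 0.269/3.05 = 0.0882; g_wv = 1.1/3.05 = 0.3607.
Total gain g = 0.4489.

0.449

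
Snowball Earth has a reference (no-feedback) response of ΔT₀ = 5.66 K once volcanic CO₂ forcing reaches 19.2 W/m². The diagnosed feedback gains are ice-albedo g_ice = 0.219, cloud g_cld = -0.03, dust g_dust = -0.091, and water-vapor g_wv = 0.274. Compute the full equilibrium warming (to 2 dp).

9.01 K

Total gain g = 0.219 − 0.03 − 0.091 + 0.274 = 0.372.
Amplification A = 1/(1 − 0.372) = 1.592.
ΔT = 5.66 × 1.592 = 9.01 K.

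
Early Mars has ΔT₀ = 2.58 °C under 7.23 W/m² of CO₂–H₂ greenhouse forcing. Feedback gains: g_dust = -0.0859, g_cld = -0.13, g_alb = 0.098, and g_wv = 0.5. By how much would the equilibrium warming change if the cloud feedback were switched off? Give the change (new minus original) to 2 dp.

Original: g = 0.3821, ΔT = 2.58/(1−0.3821) = 4.1754 °C.
Without cloud: g' = 0.5121, ΔT' = 2.58/(1−0.5121) = 5.2880 °C.
Change = 5.2880 − 4.1754 = 1.11 °C.

1.11 °C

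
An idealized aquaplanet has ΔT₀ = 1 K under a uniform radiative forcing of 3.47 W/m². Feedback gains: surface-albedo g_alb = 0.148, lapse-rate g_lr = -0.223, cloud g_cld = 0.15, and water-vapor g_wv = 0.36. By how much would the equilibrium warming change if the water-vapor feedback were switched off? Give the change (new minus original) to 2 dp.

Original: g = 0.435, ΔT = 1/(1−0.435) = 1.7699 K.
Without water-vapor: g' = 0.075, ΔT' = 1/(1−0.075) = 1.0811 K.
Change = 1.0811 − 1.7699 = -0.69 K.

-0.69 K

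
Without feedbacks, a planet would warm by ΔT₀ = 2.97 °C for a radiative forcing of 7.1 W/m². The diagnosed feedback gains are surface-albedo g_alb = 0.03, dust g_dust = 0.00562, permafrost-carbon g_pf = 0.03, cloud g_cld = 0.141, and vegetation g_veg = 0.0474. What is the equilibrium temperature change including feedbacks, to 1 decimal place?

4.0 °C

Total gain g = 0.03 + 0.00562 + 0.03 + 0.141 + 0.0474 = 0.25402.
Amplification A = 1/(1 − 0.25402) = 1.341.
ΔT = 2.97 × 1.341 = 4.0 °C.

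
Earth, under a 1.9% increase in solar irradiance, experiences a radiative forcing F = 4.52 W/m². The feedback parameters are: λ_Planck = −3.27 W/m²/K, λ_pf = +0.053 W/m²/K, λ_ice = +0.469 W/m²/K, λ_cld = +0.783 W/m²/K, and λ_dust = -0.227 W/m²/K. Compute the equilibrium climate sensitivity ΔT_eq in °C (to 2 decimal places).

Net feedback parameter λ = (−3.27) + (+0.053) + (+0.469) + (+0.783) + (-0.227) = -2.192 W/m²/K.
ΔT = −F/λ = −4.52/(-2.192) = 2.06 °C.

2.06 °C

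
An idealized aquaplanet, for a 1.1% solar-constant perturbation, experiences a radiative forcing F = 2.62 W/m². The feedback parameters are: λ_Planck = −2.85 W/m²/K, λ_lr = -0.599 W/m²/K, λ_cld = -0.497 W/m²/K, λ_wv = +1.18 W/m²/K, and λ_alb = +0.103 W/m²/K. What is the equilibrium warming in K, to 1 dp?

1.0 K

Net feedback parameter λ = (−2.85) + (-0.599) + (-0.497) + (+1.18) + (+0.103) = -2.663 W/m²/K.
ΔT = −F/λ = −2.62/(-2.663) = 1.0 K.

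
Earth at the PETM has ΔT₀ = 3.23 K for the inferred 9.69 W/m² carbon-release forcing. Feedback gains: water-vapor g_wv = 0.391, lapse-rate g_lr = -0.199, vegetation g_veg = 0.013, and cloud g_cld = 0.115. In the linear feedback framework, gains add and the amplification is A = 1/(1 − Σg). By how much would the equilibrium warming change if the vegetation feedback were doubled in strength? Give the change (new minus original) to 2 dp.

0.09 K

Original: g = 0.32, ΔT = 3.23/(1−0.32) = 4.7500 K.
With doubled vegetation: g' = 0.333, ΔT' = 3.23/(1−0.333) = 4.8426 K.
Change = 4.8426 − 4.7500 = 0.09 K.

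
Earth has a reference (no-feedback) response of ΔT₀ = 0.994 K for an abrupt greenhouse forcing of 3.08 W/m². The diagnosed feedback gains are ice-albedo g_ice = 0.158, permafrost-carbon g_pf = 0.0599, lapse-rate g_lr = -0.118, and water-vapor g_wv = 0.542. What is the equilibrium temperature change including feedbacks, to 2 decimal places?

2.78 K

Total gain g = 0.158 + 0.0599 − 0.118 + 0.542 = 0.6419.
Amplification A = 1/(1 − 0.6419) = 2.793.
ΔT = 0.994 × 2.793 = 2.78 K.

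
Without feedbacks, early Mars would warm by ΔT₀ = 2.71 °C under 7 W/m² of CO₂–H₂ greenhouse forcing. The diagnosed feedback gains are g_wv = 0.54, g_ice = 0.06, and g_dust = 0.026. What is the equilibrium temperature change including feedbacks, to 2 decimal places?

Total gain g = 0.54 + 0.06 + 0.026 = 0.626.
Amplification A = 1/(1 − 0.626) = 2.674.
ΔT = 2.71 × 2.674 = 7.25 °C.

7.25 °C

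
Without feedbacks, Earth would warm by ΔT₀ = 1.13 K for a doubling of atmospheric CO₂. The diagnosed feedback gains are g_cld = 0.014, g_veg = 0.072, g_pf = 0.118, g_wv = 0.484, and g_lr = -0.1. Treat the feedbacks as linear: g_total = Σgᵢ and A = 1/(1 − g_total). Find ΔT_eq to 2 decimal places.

2.74 K

Total gain g = 0.014 + 0.072 + 0.118 + 0.484 − 0.1 = 0.588.
Amplification A = 1/(1 − 0.588) = 2.427.
ΔT = 1.13 × 2.427 = 2.74 K.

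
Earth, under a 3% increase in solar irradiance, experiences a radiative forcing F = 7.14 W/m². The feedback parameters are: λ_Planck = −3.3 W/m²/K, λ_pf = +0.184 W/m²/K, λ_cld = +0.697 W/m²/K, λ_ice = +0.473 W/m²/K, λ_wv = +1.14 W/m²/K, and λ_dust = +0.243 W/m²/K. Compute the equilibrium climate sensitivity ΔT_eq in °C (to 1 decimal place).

12.7 °C

Net feedback parameter λ = (−3.3) + (+0.184) + (+0.697) + (+0.473) + (+1.14) + (+0.243) = -0.563 W/m²/K.
ΔT = −F/λ = −7.14/(-0.563) = 12.7 °C.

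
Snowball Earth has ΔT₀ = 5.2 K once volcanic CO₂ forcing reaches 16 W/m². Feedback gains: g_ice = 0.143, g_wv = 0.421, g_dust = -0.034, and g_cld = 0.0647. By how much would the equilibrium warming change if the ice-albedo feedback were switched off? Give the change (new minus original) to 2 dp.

Original: g = 0.5947, ΔT = 5.2/(1−0.5947) = 12.8300 K.
Without ice-albedo: g' = 0.4517, ΔT' = 5.2/(1−0.4517) = 9.4839 K.
Change = 9.4839 − 12.8300 = -3.35 K.

-3.35 K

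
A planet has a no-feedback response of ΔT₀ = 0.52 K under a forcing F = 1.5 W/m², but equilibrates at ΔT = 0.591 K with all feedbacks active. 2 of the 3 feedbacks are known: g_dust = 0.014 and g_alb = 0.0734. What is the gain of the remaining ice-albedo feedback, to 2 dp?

0.03

Amplification A = ΔT/ΔT₀ = 0.591/0.52 = 1.137.
Total gain g = 1 − 1/A = 1 − 1/1.137 = 0.1205.
Known gains sum to 0.014 + 0.0734 = 0.0874.
g_ice = 0.1205 − 0.0874 = 0.03.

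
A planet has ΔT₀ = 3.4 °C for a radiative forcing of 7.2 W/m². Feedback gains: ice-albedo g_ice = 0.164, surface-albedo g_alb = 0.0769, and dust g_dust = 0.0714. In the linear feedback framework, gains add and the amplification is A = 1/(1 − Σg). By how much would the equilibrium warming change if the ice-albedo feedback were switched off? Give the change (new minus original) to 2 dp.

-0.95 °C

Original: g = 0.3123, ΔT = 3.4/(1−0.3123) = 4.9440 °C.
Without ice-albedo: g' = 0.1483, ΔT' = 3.4/(1−0.1483) = 3.9920 °C.
Change = 3.9920 − 4.9440 = -0.95 °C.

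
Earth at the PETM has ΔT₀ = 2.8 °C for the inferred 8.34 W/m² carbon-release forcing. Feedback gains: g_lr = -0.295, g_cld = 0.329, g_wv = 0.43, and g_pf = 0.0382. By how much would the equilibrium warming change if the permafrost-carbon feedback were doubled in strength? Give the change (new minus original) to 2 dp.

0.47 °C

Original: g = 0.5022, ΔT = 2.8/(1−0.5022) = 5.6247 °C.
With doubled permafrost-carbon: g' = 0.5404, ΔT' = 2.8/(1−0.5404) = 6.0923 °C.
Change = 6.0923 − 5.6247 = 0.47 °C.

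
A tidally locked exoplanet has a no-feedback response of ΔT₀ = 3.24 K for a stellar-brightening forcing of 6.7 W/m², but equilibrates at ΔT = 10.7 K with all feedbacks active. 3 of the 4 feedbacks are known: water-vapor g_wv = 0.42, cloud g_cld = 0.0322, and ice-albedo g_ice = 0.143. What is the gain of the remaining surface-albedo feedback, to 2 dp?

0.10

Amplification A = ΔT/ΔT₀ = 10.7/3.24 = 3.302.
Total gain g = 1 − 1/A = 1 − 1/3.302 = 0.6972.
Known gains sum to 0.42 + 0.0322 + 0.143 = 0.5952.
g_alb = 0.6972 − 0.5952 = 0.10.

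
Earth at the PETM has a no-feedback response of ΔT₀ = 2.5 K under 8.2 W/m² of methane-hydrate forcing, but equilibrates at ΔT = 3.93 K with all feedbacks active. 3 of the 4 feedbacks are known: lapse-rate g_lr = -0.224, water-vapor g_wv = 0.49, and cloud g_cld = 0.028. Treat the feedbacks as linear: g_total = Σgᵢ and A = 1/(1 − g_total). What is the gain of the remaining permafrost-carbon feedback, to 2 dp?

0.07

Amplification A = ΔT/ΔT₀ = 3.93/2.5 = 1.572.
Total gain g = 1 − 1/A = 1 − 1/1.572 = 0.3639.
Known gains sum to -0.224 + 0.49 + 0.028 = 0.294.
g_pf = 0.3639 − 0.294 = 0.07.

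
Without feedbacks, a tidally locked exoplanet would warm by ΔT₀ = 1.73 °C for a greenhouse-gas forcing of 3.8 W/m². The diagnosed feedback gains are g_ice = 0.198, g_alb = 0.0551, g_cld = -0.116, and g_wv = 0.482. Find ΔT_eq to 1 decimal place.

4.5 °C

Total gain g = 0.198 + 0.0551 − 0.116 + 0.482 = 0.6191.
Amplification A = 1/(1 − 0.6191) = 2.625.
ΔT = 1.73 × 2.625 = 4.5 °C.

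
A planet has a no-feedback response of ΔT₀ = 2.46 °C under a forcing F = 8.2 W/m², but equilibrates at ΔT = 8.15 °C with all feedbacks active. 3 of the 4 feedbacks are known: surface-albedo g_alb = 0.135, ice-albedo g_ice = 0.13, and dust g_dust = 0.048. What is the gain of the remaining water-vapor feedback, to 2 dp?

0.39

Amplification A = ΔT/ΔT₀ = 8.15/2.46 = 3.313.
Total gain g = 1 − 1/A = 1 − 1/3.313 = 0.6982.
Known gains sum to 0.135 + 0.13 + 0.048 = 0.313.
g_wv = 0.6982 − 0.313 = 0.39.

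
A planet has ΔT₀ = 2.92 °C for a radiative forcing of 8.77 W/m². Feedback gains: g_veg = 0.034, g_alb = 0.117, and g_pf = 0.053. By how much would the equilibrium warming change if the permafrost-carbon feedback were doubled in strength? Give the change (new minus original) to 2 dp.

0.26 °C

Original: g = 0.204, ΔT = 2.92/(1−0.204) = 3.6683 °C.
With doubled permafrost-carbon: g' = 0.257, ΔT' = 2.92/(1−0.257) = 3.9300 °C.
Change = 3.9300 − 3.6683 = 0.26 °C.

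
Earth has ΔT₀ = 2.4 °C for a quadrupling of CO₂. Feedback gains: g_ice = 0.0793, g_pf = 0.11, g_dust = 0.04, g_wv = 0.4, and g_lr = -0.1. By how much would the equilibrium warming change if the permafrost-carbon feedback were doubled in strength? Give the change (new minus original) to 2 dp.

Original: g = 0.5293, ΔT = 2.4/(1−0.5293) = 5.0988 °C.
With doubled permafrost-carbon: g' = 0.6393, ΔT' = 2.4/(1−0.6393) = 6.6537 °C.
Change = 6.6537 − 5.0988 = 1.55 °C.

1.55 °C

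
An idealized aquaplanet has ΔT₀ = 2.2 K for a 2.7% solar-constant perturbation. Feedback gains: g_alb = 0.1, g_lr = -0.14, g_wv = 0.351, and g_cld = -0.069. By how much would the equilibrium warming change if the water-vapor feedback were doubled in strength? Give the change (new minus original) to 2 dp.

2.50 K

Original: g = 0.242, ΔT = 2.2/(1−0.242) = 2.9024 K.
With doubled water-vapor: g' = 0.593, ΔT' = 2.2/(1−0.593) = 5.4054 K.
Change = 5.4054 − 2.9024 = 2.50 K.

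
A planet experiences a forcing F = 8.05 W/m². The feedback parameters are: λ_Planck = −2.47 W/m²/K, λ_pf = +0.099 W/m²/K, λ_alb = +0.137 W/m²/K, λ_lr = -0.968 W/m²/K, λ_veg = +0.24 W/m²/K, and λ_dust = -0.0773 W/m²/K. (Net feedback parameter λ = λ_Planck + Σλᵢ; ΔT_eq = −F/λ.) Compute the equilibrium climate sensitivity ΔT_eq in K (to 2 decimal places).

Net feedback parameter λ = (−2.47) + (+0.099) + (+0.137) + (-0.968) + (+0.24) + (-0.0773) = -3.0393 W/m²/K.
ΔT = −F/λ = −8.05/(-3.0393) = 2.65 K.

2.65 K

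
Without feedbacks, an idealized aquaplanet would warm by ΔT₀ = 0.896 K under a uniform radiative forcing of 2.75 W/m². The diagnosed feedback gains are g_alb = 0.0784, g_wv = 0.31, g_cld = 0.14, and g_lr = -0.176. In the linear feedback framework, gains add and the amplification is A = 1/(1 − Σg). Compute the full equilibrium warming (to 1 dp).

Total gain g = 0.0784 + 0.31 + 0.14 − 0.176 = 0.3524.
Amplification A = 1/(1 − 0.3524) = 1.544.
ΔT = 0.896 × 1.544 = 1.4 K.

1.4 K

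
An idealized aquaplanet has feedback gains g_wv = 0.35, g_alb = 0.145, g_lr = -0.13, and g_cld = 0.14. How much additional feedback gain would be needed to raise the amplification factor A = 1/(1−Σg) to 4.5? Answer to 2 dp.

Current total gain = 0.505.
Target gain for A = 4.5: g* = 1 − 1/4.5 = 0.7778.
Additional gain needed = 0.7778 − 0.505 = 0.27.

0.27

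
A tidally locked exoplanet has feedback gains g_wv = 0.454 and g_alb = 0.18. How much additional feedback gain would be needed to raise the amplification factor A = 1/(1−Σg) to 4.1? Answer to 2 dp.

0.12

Current total gain = 0.634.
Target gain for A = 4.1: g* = 1 − 1/4.1 = 0.7561.
Additional gain needed = 0.7561 − 0.634 = 0.12.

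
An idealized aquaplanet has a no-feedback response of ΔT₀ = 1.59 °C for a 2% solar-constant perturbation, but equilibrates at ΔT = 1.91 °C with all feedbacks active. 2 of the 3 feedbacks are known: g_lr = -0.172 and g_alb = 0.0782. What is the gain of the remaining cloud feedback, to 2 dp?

Amplification A = ΔT/ΔT₀ = 1.91/1.59 = 1.201.
Total gain g = 1 − 1/A = 1 − 1/1.201 = 0.1674.
Known gains sum to -0.172 + 0.0782 = -0.0938.
g_cld = 0.1674 + 0.0938 = 0.26.

0.26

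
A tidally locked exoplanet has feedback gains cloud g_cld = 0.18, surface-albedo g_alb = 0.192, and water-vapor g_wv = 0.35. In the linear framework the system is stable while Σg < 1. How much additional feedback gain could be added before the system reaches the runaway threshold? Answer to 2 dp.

Current total gain = 0.18 + 0.192 + 0.35 = 0.722.
Margin to runaway = 1 − 0.722 = 0.28.

0.28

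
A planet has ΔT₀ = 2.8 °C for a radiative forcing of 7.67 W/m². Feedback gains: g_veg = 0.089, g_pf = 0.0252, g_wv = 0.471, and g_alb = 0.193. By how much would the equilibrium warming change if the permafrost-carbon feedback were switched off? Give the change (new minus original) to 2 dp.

-1.29 °C

Original: g = 0.7782, ΔT = 2.8/(1−0.7782) = 12.6240 °C.
Without permafrost-carbon: g' = 0.753, ΔT' = 2.8/(1−0.753) = 11.3360 °C.
Change = 11.3360 − 12.6240 = -1.29 °C.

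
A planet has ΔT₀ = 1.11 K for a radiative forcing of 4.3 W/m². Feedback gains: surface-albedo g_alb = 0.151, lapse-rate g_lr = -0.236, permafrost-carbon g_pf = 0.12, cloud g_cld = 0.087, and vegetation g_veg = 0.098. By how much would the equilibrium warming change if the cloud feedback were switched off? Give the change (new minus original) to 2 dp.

Original: g = 0.22, ΔT = 1.11/(1−0.22) = 1.4231 K.
Without cloud: g' = 0.133, ΔT' = 1.11/(1−0.133) = 1.2803 K.
Change = 1.2803 − 1.4231 = -0.14 K.

-0.14 K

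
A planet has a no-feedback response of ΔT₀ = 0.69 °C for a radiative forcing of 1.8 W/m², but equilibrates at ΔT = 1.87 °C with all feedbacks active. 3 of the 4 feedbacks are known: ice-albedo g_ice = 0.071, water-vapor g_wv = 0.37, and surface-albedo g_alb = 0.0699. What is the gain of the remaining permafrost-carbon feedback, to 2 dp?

0.12

Amplification A = ΔT/ΔT₀ = 1.87/0.69 = 2.71.
Total gain g = 1 − 1/A = 1 − 1/2.71 = 0.631.
Known gains sum to 0.071 + 0.37 + 0.0699 = 0.5109.
g_pf = 0.631 − 0.5109 = 0.12.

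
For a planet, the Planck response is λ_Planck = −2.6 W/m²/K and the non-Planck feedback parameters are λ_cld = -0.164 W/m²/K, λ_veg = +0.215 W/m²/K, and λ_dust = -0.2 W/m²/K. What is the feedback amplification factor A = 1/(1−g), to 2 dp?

0.95

Convert to gains: g_cld = -0.164/2.6 = -0.06308; g_veg = 0.215/2.6 = 0.08269; g_dust = -0.2/2.6 = -0.07692.
Total gain g = -0.05731.
A = 1/(1 + 0.05731) = 0.95.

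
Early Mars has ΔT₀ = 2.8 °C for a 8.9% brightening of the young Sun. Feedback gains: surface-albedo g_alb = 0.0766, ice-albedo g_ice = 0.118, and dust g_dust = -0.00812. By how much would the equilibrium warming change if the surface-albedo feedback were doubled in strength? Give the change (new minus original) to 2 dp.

Original: g = 0.18648, ΔT = 2.8/(1−0.18648) = 3.4418 °C.
With doubled surface-albedo: g' = 0.26308, ΔT' = 2.8/(1−0.26308) = 3.7996 °C.
Change = 3.7996 − 3.4418 = 0.36 °C.

0.36 °C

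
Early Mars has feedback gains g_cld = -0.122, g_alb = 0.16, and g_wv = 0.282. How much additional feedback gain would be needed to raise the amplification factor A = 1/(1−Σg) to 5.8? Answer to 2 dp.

Current total gain = 0.32.
Target gain for A = 5.8: g* = 1 − 1/5.8 = 0.8276.
Additional gain needed = 0.8276 − 0.32 = 0.51.

0.51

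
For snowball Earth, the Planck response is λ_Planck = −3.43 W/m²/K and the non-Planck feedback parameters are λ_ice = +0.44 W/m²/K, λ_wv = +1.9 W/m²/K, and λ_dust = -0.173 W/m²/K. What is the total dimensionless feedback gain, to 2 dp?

0.63

Convert to gains: g_ice = 0.44/3.43 = 0.1283; g_wv = 1.9/3.43 = 0.5539; g_dust = -0.173/3.43 = -0.05044.
Total gain g = 0.63176.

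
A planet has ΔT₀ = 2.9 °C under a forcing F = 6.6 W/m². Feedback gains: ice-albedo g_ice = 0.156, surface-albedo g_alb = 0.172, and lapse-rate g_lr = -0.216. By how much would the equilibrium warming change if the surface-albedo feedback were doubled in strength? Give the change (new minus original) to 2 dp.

Original: g = 0.112, ΔT = 2.9/(1−0.112) = 3.2658 °C.
With doubled surface-albedo: g' = 0.284, ΔT' = 2.9/(1−0.284) = 4.0503 °C.
Change = 4.0503 − 3.2658 = 0.78 °C.

0.78 °C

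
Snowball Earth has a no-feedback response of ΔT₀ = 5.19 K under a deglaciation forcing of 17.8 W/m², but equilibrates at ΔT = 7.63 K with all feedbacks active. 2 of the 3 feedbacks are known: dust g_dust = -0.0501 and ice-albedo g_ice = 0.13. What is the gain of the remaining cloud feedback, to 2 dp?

0.24

Amplification A = ΔT/ΔT₀ = 7.63/5.19 = 1.47.
Total gain g = 1 − 1/A = 1 − 1/1.47 = 0.3197.
Known gains sum to -0.0501 + 0.13 = 0.0799.
g_cld = 0.3197 − 0.0799 = 0.24.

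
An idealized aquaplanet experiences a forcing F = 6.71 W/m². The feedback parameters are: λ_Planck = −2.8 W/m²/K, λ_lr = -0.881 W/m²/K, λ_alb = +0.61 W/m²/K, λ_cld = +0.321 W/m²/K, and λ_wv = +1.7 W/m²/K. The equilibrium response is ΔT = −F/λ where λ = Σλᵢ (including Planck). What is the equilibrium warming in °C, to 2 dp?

Net feedback parameter λ = (−2.8) + (-0.881) + (+0.61) + (+0.321) + (+1.7) = -1.05 W/m²/K.
ΔT = −F/λ = −6.71/(-1.05) = 6.39 °C.

6.39 °C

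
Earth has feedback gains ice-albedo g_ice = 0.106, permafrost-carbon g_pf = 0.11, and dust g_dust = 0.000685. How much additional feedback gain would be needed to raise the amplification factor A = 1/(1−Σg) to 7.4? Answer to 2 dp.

Current total gain = 0.216685.
Target gain for A = 7.4: g* = 1 − 1/7.4 = 0.8649.
Additional gain needed = 0.8649 − 0.216685 = 0.65.

0.65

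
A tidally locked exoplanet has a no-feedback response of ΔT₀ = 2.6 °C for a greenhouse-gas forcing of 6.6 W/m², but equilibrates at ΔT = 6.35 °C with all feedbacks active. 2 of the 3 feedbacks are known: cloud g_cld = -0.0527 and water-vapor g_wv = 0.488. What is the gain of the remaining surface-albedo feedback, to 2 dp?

Amplification A = ΔT/ΔT₀ = 6.35/2.6 = 2.442.
Total gain g = 1 − 1/A = 1 − 1/2.442 = 0.5905.
Known gains sum to -0.0527 + 0.488 = 0.4353.
g_alb = 0.5905 − 0.4353 = 0.16.

0.16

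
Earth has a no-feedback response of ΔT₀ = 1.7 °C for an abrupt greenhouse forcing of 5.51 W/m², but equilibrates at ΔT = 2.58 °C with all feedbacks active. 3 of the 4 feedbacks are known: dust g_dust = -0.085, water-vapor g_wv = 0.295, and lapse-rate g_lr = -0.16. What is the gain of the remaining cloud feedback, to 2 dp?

0.29

Amplification A = ΔT/ΔT₀ = 2.58/1.7 = 1.518.
Total gain g = 1 − 1/A = 1 − 1/1.518 = 0.3412.
Known gains sum to -0.085 + 0.295 − 0.16 = 0.05.
g_cld = 0.3412 − 0.05 = 0.29.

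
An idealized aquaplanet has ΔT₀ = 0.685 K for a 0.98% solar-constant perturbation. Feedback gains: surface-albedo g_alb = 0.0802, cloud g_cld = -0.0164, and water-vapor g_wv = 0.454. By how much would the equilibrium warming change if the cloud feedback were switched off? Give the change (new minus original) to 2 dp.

0.05 K

Original: g = 0.5178, ΔT = 0.685/(1−0.5178) = 1.4206 K.
Without cloud: g' = 0.5342, ΔT' = 0.685/(1−0.5342) = 1.4706 K.
Change = 1.4706 − 1.4206 = 0.05 K.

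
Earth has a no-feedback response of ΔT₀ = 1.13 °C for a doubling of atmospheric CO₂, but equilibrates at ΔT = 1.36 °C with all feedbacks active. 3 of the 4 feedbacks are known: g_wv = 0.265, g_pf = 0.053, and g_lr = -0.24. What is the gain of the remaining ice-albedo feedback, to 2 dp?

0.09

Amplification A = ΔT/ΔT₀ = 1.36/1.13 = 1.204.
Total gain g = 1 − 1/A = 1 − 1/1.204 = 0.1694.
Known gains sum to 0.265 + 0.053 − 0.24 = 0.078.
g_ice = 0.1694 − 0.078 = 0.09.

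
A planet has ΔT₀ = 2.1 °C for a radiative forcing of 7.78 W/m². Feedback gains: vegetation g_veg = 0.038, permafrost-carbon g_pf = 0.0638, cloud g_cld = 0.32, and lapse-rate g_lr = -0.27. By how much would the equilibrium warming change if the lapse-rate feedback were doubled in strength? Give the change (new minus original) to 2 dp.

-0.60 °C

Original: g = 0.1518, ΔT = 2.1/(1−0.1518) = 2.4758 °C.
With doubled lapse-rate: g' = -0.1182, ΔT' = 2.1/(1+0.1182) = 1.8780 °C.
Change = 1.8780 − 2.4758 = -0.60 °C.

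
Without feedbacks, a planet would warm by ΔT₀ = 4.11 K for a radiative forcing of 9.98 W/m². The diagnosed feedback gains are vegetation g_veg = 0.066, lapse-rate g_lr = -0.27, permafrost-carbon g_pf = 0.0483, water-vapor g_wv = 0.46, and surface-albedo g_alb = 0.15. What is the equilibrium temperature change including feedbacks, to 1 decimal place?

Total gain g = 0.066 − 0.27 + 0.0483 + 0.46 + 0.15 = 0.4543.
Amplification A = 1/(1 − 0.4543) = 1.833.
ΔT = 4.11 × 1.833 = 7.5 K.

7.5 K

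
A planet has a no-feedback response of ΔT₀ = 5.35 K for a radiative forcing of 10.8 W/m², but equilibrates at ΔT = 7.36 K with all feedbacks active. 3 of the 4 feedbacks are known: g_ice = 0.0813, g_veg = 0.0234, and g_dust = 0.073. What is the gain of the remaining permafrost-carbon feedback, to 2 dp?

0.10

Amplification A = ΔT/ΔT₀ = 7.36/5.35 = 1.376.
Total gain g = 1 − 1/A = 1 − 1/1.376 = 0.2733.
Known gains sum to 0.0813 + 0.0234 + 0.073 = 0.1777.
g_pf = 0.2733 − 0.1777 = 0.10.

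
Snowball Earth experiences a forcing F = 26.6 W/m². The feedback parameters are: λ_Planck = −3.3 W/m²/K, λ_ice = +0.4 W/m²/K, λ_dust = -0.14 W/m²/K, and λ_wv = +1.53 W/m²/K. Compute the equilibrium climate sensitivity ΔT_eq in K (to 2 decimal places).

Net feedback parameter λ = (−3.3) + (+0.4) + (-0.14) + (+1.53) = -1.51 W/m²/K.
ΔT = −F/λ = −26.6/(-1.51) = 17.62 K.

17.62 K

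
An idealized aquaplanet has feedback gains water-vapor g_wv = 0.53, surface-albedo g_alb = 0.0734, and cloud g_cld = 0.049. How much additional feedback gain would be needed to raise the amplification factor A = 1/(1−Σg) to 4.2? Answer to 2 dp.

Current total gain = 0.6524.
Target gain for A = 4.2: g* = 1 − 1/4.2 = 0.7619.
Additional gain needed = 0.7619 − 0.6524 = 0.11.

0.11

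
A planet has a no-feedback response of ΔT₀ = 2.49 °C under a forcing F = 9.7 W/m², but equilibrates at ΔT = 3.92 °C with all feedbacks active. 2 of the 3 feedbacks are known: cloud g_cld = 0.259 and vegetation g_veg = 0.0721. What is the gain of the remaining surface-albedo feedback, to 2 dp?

Amplification A = ΔT/ΔT₀ = 3.92/2.49 = 1.574.
Total gain g = 1 − 1/A = 1 − 1/1.574 = 0.3647.
Known gains sum to 0.259 + 0.0721 = 0.3311.
g_alb = 0.3647 − 0.3311 = 0.03.

0.03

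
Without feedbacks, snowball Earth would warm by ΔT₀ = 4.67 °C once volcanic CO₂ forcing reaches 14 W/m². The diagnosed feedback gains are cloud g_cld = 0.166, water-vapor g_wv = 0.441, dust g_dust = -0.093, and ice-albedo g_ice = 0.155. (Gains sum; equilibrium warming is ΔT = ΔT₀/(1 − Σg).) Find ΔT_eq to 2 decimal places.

14.11 °C

Total gain g = 0.166 + 0.441 − 0.093 + 0.155 = 0.669.
Amplification A = 1/(1 − 0.669) = 3.021.
ΔT = 4.67 × 3.021 = 14.11 °C.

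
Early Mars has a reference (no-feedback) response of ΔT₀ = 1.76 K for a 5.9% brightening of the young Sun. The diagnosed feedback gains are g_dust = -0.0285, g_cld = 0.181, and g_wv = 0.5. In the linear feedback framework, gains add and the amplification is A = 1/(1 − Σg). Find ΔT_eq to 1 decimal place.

5.1 K

Total gain g = -0.0285 + 0.181 + 0.5 = 0.6525.
Amplification A = 1/(1 − 0.6525) = 2.878.
ΔT = 1.76 × 2.878 = 5.1 K.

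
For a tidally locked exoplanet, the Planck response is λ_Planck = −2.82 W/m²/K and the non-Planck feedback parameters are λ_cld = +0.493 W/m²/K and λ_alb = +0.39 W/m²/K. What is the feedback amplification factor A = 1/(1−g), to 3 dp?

1.456

Convert to gains: g_cld = 0.493/2.82 = 0.1748; g_alb = 0.39/2.82 = 0.1383.
Total gain g = 0.3131.
A = 1/(1 − 0.3131) = 1.456.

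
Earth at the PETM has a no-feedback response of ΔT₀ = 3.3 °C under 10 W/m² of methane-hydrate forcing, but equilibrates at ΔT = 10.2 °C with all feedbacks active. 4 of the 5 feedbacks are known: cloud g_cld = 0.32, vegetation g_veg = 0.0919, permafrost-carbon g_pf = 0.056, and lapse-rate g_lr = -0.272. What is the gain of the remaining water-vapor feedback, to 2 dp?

0.48

Amplification A = ΔT/ΔT₀ = 10.2/3.3 = 3.091.
Total gain g = 1 − 1/A = 1 − 1/3.091 = 0.6765.
Known gains sum to 0.32 + 0.0919 + 0.056 − 0.272 = 0.1959.
g_wv = 0.6765 − 0.1959 = 0.48.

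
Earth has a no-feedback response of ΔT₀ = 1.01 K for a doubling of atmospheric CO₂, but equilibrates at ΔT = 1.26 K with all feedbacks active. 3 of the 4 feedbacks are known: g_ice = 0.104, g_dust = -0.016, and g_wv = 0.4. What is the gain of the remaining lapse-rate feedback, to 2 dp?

-0.29

Amplification A = ΔT/ΔT₀ = 1.26/1.01 = 1.248.
Total gain g = 1 − 1/A = 1 − 1/1.248 = 0.1987.
Known gains sum to 0.104 − 0.016 + 0.4 = 0.488.
g_lr = 0.1987 − 0.488 = -0.29.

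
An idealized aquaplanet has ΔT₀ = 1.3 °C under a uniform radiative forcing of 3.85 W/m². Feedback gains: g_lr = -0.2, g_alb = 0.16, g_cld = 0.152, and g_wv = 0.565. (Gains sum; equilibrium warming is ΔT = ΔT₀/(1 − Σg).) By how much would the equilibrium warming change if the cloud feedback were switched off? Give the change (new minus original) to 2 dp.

Original: g = 0.677, ΔT = 1.3/(1−0.677) = 4.0248 °C.
Without cloud: g' = 0.525, ΔT' = 1.3/(1−0.525) = 2.7368 °C.
Change = 2.7368 − 4.0248 = -1.29 °C.

-1.29 °C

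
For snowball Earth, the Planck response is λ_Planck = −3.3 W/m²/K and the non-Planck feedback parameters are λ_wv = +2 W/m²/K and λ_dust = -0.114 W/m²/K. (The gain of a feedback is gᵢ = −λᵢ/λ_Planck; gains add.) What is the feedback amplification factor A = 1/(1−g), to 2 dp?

2.33

Convert to gains: g_wv = 2/3.3 = 0.6061; g_dust = -0.114/3.3 = -0.03455.
Total gain g = 0.57155.
A = 1/(1 − 0.57155) = 2.33.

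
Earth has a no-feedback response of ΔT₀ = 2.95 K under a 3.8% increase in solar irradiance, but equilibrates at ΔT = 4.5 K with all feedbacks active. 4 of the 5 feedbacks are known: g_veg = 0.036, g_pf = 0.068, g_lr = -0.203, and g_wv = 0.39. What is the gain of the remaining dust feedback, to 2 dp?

Amplification A = ΔT/ΔT₀ = 4.5/2.95 = 1.525.
Total gain g = 1 − 1/A = 1 − 1/1.525 = 0.3443.
Known gains sum to 0.036 + 0.068 − 0.203 + 0.39 = 0.291.
g_dust = 0.3443 − 0.291 = 0.05.

0.05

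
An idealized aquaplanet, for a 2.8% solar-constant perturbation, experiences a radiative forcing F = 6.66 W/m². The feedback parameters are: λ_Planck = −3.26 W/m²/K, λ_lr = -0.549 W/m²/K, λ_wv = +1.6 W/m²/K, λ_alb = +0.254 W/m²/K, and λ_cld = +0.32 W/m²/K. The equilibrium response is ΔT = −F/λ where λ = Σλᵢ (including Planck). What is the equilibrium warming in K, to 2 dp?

4.07 K

Net feedback parameter λ = (−3.26) + (-0.549) + (+1.6) + (+0.254) + (+0.32) = -1.635 W/m²/K.
ΔT = −F/λ = −6.66/(-1.635) = 4.07 K.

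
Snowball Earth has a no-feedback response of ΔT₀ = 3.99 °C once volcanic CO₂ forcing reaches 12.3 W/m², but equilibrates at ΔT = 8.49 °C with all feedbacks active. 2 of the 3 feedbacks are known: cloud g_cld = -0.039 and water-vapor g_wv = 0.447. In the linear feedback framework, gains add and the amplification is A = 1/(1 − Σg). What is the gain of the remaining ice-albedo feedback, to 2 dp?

0.12

Amplification A = ΔT/ΔT₀ = 8.49/3.99 = 2.128.
Total gain g = 1 − 1/A = 1 − 1/2.128 = 0.5301.
Known gains sum to -0.039 + 0.447 = 0.408.
g_ice = 0.5301 − 0.408 = 0.12.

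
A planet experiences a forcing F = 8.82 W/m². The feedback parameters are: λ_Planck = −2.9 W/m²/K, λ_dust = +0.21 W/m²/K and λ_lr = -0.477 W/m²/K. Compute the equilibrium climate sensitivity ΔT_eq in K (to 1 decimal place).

Net feedback parameter λ = (−2.9) + (+0.21) + (-0.477) = -3.167 W/m²/K.
ΔT = −F/λ = −8.82/(-3.167) = 2.8 K.

2.8 K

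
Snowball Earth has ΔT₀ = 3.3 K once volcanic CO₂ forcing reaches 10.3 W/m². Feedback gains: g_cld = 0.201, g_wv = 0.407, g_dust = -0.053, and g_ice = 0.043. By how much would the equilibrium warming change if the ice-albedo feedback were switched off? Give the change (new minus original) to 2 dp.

Original: g = 0.598, ΔT = 3.3/(1−0.598) = 8.2090 K.
Without ice-albedo: g' = 0.555, ΔT' = 3.3/(1−0.555) = 7.4157 K.
Change = 7.4157 − 8.2090 = -0.79 K.

-0.79 K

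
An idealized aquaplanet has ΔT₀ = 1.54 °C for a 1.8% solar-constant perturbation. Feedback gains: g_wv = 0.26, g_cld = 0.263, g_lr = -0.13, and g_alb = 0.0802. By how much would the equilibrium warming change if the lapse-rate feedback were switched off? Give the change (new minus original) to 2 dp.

Original: g = 0.4732, ΔT = 1.54/(1−0.4732) = 2.9233 °C.
Without lapse-rate: g' = 0.6032, ΔT' = 1.54/(1−0.6032) = 3.8810 °C.
Change = 3.8810 − 2.9233 = 0.96 °C.

0.96 °C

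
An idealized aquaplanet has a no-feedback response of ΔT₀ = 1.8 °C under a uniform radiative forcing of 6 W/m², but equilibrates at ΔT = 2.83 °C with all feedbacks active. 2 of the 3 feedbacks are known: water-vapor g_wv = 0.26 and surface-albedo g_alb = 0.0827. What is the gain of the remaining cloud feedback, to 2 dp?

0.02

Amplification A = ΔT/ΔT₀ = 2.83/1.8 = 1.572.
Total gain g = 1 − 1/A = 1 − 1/1.572 = 0.3639.
Known gains sum to 0.26 + 0.0827 = 0.3427.
g_cld = 0.3639 − 0.3427 = 0.02.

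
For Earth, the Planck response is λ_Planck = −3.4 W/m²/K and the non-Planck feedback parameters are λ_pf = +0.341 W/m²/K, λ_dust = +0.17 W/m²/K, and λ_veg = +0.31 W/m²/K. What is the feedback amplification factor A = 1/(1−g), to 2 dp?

1.32

Convert to gains: g_pf = 0.341/3.4 = 0.1003; g_dust = 0.17/3.4 = 0.05; g_veg = 0.31/3.4 = 0.09118.
Total gain g = 0.24148.
A = 1/(1 − 0.24148) = 1.32.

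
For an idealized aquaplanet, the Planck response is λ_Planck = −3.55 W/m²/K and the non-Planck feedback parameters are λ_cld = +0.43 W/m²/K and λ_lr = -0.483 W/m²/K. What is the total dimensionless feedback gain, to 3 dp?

Convert to gains: g_cld = 0.43/3.55 = 0.1211; g_lr = -0.483/3.55 = -0.1361.
Total gain g = -0.015.

-0.015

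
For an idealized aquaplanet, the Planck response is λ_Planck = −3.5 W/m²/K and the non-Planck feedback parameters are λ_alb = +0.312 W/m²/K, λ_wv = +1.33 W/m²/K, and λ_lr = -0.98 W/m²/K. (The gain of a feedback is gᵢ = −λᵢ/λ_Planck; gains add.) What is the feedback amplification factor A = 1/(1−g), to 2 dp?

Convert to gains: g_alb = 0.312/3.5 = 0.08914; g_wv = 1.33/3.5 = 0.38; g_lr = -0.98/3.5 = -0.28.
Total gain g = 0.18914.
A = 1/(1 − 0.18914) = 1.23.

1.23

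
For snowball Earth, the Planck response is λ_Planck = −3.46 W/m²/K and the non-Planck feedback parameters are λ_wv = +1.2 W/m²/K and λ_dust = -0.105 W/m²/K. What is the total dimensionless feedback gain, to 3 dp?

0.316

Convert to gains: g_wv = 1.2/3.46 = 0.3468; g_dust = -0.105/3.46 = -0.03035.
Total gain g = 0.31645.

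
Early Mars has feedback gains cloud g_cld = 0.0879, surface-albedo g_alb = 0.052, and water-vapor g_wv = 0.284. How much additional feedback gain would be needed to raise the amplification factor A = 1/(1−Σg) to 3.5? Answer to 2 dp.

0.29

Current total gain = 0.4239.
Target gain for A = 3.5: g* = 1 − 1/3.5 = 0.7143.
Additional gain needed = 0.7143 − 0.4239 = 0.29.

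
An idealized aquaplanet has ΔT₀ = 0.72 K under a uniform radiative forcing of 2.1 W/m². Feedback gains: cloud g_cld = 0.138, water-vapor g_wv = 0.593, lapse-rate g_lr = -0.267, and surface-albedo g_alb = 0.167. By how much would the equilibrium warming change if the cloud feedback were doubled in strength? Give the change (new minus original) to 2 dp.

Original: g = 0.631, ΔT = 0.72/(1−0.631) = 1.9512 K.
With doubled cloud: g' = 0.769, ΔT' = 0.72/(1−0.769) = 3.1169 K.
Change = 3.1169 − 1.9512 = 1.17 K.

1.17 K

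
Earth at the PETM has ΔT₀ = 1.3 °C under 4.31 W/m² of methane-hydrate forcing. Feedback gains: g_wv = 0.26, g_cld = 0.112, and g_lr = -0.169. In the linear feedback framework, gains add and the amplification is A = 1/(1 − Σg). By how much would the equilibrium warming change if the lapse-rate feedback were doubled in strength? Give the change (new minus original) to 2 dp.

Original: g = 0.203, ΔT = 1.3/(1−0.203) = 1.6311 °C.
With doubled lapse-rate: g' = 0.034, ΔT' = 1.3/(1−0.034) = 1.3458 °C.
Change = 1.3458 − 1.6311 = -0.29 °C.

-0.29 °C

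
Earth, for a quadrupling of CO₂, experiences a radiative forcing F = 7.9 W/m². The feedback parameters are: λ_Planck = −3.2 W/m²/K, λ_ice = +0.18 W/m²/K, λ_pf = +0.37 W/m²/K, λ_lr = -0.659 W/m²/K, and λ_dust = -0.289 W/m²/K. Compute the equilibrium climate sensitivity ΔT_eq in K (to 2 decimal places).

Net feedback parameter λ = (−3.2) + (+0.18) + (+0.37) + (-0.659) + (-0.289) = -3.598 W/m²/K.
ΔT = −F/λ = −7.9/(-3.598) = 2.20 K.

2.20 K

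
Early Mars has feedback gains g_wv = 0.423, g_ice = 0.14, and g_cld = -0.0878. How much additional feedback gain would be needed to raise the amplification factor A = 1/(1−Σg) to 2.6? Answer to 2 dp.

Current total gain = 0.4752.
Target gain for A = 2.6: g* = 1 − 1/2.6 = 0.6154.
Additional gain needed = 0.6154 − 0.4752 = 0.14.

0.14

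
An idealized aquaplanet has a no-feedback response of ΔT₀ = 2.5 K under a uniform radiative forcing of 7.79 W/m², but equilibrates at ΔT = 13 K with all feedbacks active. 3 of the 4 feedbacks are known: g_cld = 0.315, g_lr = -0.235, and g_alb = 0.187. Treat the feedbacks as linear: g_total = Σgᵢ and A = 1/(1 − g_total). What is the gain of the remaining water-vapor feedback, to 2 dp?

Amplification A = ΔT/ΔT₀ = 13/2.5 = 5.2.
Total gain g = 1 − 1/A = 1 − 1/5.2 = 0.8077.
Known gains sum to 0.315 − 0.235 + 0.187 = 0.267.
g_wv = 0.8077 − 0.267 = 0.54.

0.54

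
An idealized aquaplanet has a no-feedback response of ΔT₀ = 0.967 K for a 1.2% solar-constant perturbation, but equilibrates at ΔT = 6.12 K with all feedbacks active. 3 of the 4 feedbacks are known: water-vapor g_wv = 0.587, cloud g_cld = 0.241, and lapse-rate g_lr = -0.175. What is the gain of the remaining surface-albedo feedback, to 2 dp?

0.19

Amplification A = ΔT/ΔT₀ = 6.12/0.967 = 6.329.
Total gain g = 1 − 1/A = 1 − 1/6.329 = 0.842.
Known gains sum to 0.587 + 0.241 − 0.175 = 0.653.
g_alb = 0.842 − 0.653 = 0.19.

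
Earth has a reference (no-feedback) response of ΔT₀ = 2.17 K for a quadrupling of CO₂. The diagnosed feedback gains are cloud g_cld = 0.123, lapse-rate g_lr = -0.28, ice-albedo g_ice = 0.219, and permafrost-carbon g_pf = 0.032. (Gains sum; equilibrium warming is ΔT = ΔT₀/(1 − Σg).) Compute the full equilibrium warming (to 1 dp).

2.4 K

Total gain g = 0.123 − 0.28 + 0.219 + 0.032 = 0.094.
Amplification A = 1/(1 − 0.094) = 1.104.
ΔT = 2.17 × 1.104 = 2.4 K.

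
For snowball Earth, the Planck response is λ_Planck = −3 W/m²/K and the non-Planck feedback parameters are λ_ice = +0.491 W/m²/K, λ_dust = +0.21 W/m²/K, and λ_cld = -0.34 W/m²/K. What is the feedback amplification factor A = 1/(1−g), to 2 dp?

1.14

Convert to gains: g_ice = 0.491/3 = 0.1637; g_dust = 0.21/3 = 0.07; g_cld = -0.34/3 = -0.1133.
Total gain g = 0.1204.
A = 1/(1 − 0.1204) = 1.14.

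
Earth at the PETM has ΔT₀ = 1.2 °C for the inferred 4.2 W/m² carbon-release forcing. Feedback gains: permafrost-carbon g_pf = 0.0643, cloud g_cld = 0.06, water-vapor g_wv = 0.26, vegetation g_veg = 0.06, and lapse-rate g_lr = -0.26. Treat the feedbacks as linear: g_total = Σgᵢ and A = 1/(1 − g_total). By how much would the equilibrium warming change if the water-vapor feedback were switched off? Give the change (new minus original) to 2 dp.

-0.36 °C

Original: g = 0.1843, ΔT = 1.2/(1−0.1843) = 1.4711 °C.
Without water-vapor: g' = -0.0757, ΔT' = 1.2/(1+0.0757) = 1.1156 °C.
Change = 1.1156 − 1.4711 = -0.36 °C.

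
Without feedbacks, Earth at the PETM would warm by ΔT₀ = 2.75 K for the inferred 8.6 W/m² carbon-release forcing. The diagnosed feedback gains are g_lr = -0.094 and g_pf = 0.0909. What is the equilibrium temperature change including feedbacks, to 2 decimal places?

2.74 K

Total gain g = -0.094 + 0.0909 = -0.0031.
Amplification A = 1/(1 + 0.0031) = 0.9969.
ΔT = 2.75 × 0.9969 = 2.74 K.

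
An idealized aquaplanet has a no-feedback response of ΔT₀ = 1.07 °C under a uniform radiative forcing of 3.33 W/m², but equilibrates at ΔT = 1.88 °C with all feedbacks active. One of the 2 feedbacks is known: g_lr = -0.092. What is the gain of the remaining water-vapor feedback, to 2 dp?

0.52

Amplification A = ΔT/ΔT₀ = 1.88/1.07 = 1.757.
Total gain g = 1 − 1/A = 1 − 1/1.757 = 0.4308.
The known gain is -0.092.
g_wv = 0.4308 + 0.092 = 0.52.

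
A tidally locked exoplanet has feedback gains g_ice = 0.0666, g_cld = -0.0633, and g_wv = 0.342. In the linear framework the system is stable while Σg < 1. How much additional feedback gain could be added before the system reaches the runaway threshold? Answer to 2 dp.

Current total gain = 0.0666 − 0.0633 + 0.342 = 0.3453.
Margin to runaway = 1 − 0.3453 = 0.65.

0.65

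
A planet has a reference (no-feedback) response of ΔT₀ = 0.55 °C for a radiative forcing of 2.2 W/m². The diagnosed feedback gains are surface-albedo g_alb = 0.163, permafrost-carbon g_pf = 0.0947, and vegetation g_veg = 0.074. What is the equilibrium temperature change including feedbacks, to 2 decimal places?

0.82 °C

Total gain g = 0.163 + 0.0947 + 0.074 = 0.3317.
Amplification A = 1/(1 − 0.3317) = 1.496.
ΔT = 0.55 × 1.496 = 0.82 °C.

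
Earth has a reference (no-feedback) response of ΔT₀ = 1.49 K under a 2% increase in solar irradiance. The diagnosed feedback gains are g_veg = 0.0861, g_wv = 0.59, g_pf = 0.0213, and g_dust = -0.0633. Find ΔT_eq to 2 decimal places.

Total gain g = 0.0861 + 0.59 + 0.0213 − 0.0633 = 0.6341.
Amplification A = 1/(1 − 0.6341) = 2.733.
ΔT = 1.49 × 2.733 = 4.07 K.

4.07 K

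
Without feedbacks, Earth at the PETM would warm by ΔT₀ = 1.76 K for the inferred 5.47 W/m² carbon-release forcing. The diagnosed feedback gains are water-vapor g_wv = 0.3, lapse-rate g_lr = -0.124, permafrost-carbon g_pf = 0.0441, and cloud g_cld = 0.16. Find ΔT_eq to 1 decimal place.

Total gain g = 0.3 − 0.124 + 0.0441 + 0.16 = 0.3801.
Amplification A = 1/(1 − 0.3801) = 1.613.
ΔT = 1.76 × 1.613 = 2.8 K.

2.8 K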